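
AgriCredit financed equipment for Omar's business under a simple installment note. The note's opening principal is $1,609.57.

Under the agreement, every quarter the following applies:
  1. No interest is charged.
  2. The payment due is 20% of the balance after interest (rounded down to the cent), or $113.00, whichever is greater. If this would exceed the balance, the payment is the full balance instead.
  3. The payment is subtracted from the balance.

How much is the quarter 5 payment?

Quarter 1: $1,609.57 − $321.91 → $1,287.66
Quarter 2: $1,287.66 − $257.53 → $1,030.13
Quarter 3: $1,030.13 − $206.02 → $824.11
Quarter 4: $824.11 − $164.82 → $659.29
Quarter 5: $659.29 − $131.85 → $527.44

$131.85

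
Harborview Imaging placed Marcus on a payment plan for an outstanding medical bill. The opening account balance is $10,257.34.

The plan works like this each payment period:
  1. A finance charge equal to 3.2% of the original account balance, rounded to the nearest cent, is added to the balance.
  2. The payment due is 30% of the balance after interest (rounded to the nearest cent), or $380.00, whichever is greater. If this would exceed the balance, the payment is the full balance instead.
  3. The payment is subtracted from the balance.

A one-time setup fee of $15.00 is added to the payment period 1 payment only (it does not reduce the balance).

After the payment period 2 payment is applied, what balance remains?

$5,416.69

Payment period 1: opening $10,257.34; interest $328.23 → $10,585.57; payment $3,175.67 (+ $15.00 fee); balance $7,409.90
Payment period 2: opening $7,409.90; interest $328.23 → $7,738.13; payment $2,321.44; balance $5,416.69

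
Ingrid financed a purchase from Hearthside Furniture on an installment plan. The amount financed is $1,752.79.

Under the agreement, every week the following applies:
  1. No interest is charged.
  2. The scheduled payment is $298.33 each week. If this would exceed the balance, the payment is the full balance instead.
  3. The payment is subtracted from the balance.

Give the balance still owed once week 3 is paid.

$857.80

Week 1: opening $1,752.79; payment $298.33; balance $1,454.46
Week 2: opening $1,454.46; payment $298.33; balance $1,156.13
Week 3: opening $1,156.13; payment $298.33; balance $857.80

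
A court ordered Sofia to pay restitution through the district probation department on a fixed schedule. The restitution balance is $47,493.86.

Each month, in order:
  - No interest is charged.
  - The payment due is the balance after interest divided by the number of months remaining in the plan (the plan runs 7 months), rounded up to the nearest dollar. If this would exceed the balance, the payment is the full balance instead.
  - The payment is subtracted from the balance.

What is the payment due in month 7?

$6,783.86

Month 1: opening $47,493.86; payment $6,785.00; balance $40,708.86
Month 2: opening $40,708.86; payment $6,785.00; balance $33,923.86
Month 3: opening $33,923.86; payment $6,785.00; balance $27,138.86
Month 4: opening $27,138.86; payment $6,785.00; balance $20,353.86
Month 5: opening $20,353.86; payment $6,785.00; balance $13,568.86
Month 6: opening $13,568.86; payment $6,785.00; balance $6,783.86
Month 7: opening $6,783.86; payment $6,783.86; balance $0.00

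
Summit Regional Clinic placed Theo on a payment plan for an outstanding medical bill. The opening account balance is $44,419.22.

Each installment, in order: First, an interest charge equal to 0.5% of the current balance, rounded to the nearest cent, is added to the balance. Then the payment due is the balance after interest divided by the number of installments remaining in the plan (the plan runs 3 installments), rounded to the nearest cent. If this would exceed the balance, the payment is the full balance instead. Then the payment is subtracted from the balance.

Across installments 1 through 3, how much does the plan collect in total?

$44,864.89

Installment 1: opening $44,419.22; interest $222.10 → $44,641.32; payment $14,880.44; balance $29,760.88
Installment 2: opening $29,760.88; interest $148.80 → $29,909.68; payment $14,954.84; balance $14,954.84
Installment 3: opening $14,954.84; interest $74.77 → $15,029.61; payment $15,029.61; balance $0.00
Total paid: $44,864.89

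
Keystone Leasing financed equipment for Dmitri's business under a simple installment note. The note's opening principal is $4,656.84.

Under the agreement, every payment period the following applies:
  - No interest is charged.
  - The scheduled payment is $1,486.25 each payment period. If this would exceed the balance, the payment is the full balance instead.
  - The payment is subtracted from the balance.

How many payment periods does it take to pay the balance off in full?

Payment period 1: opening $4,656.84; payment $1,486.25; balance $3,170.59
Payment period 2: opening $3,170.59; payment $1,486.25; balance $1,684.34
Payment period 3: opening $1,684.34; payment $1,486.25; balance $198.09
Payment period 4: opening $198.09; payment $198.09; balance $0.00
Balance reaches $0.00 in payment period 4.

4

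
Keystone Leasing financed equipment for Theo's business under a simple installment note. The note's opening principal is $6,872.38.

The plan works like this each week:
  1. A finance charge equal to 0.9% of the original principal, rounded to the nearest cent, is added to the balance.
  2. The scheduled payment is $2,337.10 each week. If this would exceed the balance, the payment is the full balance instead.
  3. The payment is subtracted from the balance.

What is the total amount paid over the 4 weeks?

$7,119.78

Week 1: $6,872.38 +$61.85 interest = $6,934.23; pay $2,337.10 → $4,597.13
Week 2: $4,597.13 +$61.85 interest = $4,658.98; pay $2,337.10 → $2,321.88
Week 3: $2,321.88 +$61.85 interest = $2,383.73; pay $2,337.10 → $46.63
Week 4: $46.63 +$61.85 interest = $108.48; pay $108.48 → $0.00
Total paid: $7,119.78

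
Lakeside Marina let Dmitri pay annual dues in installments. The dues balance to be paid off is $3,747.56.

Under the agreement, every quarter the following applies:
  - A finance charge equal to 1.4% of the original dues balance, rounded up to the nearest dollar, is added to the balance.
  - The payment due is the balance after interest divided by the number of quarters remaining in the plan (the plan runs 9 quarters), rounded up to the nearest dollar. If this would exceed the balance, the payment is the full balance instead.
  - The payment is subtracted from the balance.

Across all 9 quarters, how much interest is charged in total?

$477.00

Quarter 1: $3,747.56 +$53.00 interest = $3,800.56; pay $423.00 → $3,377.56
Quarter 2: $3,377.56 +$53.00 interest = $3,430.56; pay $429.00 → $3,001.56
Quarter 3: $3,001.56 +$53.00 interest = $3,054.56; pay $437.00 → $2,617.56
Quarter 4: $2,617.56 +$53.00 interest = $2,670.56; pay $446.00 → $2,224.56
Quarter 5: $2,224.56 +$53.00 interest = $2,277.56; pay $456.00 → $1,821.56
Quarter 6: $1,821.56 +$53.00 interest = $1,874.56; pay $469.00 → $1,405.56
Quarter 7: $1,405.56 +$53.00 interest = $1,458.56; pay $487.00 → $971.56
Quarter 8: $971.56 +$53.00 interest = $1,024.56; pay $513.00 → $511.56
Quarter 9: $511.56 +$53.00 interest = $564.56; pay $564.56 → $0.00
Total interest: $53.00 + $53.00 + $53.00 + $53.00 + $53.00 + $53.00 + $53.00 + $53.00 + $53.00 = $477.00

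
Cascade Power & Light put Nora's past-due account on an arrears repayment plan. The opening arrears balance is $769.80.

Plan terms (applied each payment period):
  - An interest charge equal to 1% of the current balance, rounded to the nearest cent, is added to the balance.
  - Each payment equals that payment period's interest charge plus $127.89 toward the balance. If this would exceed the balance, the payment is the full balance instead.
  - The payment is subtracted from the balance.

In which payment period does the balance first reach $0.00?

Payment period 1: opening $769.80; interest $7.70 → $777.50; payment $135.59; balance $641.91
Payment period 2: opening $641.91; interest $6.42 → $648.33; payment $134.31; balance $514.02
Payment period 3: opening $514.02; interest $5.14 → $519.16; payment $133.03; balance $386.13
Payment period 4: opening $386.13; interest $3.86 → $389.99; payment $131.75; balance $258.24
Payment period 5: opening $258.24; interest $2.58 → $260.82; payment $130.47; balance $130.35
Payment period 6: opening $130.35; interest $1.30 → $131.65; payment $129.19; balance $2.46
Payment period 7: opening $2.46; interest $0.02 → $2.48; payment $2.48; balance $0.00
Balance reaches $0.00 in payment period 7.

7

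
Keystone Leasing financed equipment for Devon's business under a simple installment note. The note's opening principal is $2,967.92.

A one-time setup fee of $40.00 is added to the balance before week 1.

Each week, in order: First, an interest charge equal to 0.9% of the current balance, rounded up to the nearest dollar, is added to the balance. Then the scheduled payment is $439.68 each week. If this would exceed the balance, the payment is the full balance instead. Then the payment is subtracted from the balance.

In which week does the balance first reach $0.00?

Week 1: $3,007.92 +$28.00 interest = $3,035.92; pay $439.68 → $2,596.24
Week 2: $2,596.24 +$24.00 interest = $2,620.24; pay $439.68 → $2,180.56
Week 3: $2,180.56 +$20.00 interest = $2,200.56; pay $439.68 → $1,760.88
Week 4: $1,760.88 +$16.00 interest = $1,776.88; pay $439.68 → $1,337.20
Week 5: $1,337.20 +$13.00 interest = $1,350.20; pay $439.68 → $910.52
Week 6: $910.52 +$9.00 interest = $919.52; pay $439.68 → $479.84
Week 7: $479.84 +$5.00 interest = $484.84; pay $439.68 → $45.16
Week 8: $45.16 +$1.00 interest = $46.16; pay $46.16 → $0.00
Balance reaches $0.00 in week 8.

8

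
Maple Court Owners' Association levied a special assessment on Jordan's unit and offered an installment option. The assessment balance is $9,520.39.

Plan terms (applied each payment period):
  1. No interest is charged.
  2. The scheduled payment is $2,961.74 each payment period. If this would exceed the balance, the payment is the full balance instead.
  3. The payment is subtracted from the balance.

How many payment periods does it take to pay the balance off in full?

4

Payment period 1: opening $9,520.39; payment $2,961.74; balance $6,558.65
Payment period 2: opening $6,558.65; payment $2,961.74; balance $3,596.91
Payment period 3: opening $3,596.91; payment $2,961.74; balance $635.17
Payment period 4: opening $635.17; payment $635.17; balance $0.00
Balance reaches $0.00 in payment period 4.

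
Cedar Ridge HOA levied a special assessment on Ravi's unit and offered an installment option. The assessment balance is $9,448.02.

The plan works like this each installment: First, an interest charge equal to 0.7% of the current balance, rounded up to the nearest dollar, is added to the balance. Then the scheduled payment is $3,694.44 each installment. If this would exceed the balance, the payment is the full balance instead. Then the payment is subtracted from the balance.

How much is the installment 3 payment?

$2,183.14

Installment 1: opening $9,448.02; interest $67.00 → $9,515.02; payment $3,694.44; balance $5,820.58
Installment 2: opening $5,820.58; interest $41.00 → $5,861.58; payment $3,694.44; balance $2,167.14
Installment 3: opening $2,167.14; interest $16.00 → $2,183.14; payment $2,183.14; balance $0.00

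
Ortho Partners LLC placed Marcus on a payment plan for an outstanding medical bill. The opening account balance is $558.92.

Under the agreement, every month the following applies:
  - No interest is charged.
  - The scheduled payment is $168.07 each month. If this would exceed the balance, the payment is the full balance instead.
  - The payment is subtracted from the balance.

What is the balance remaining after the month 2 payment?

Month 1: opening $558.92; payment $168.07; balance $390.85
Month 2: opening $390.85; payment $168.07; balance $222.78

$222.78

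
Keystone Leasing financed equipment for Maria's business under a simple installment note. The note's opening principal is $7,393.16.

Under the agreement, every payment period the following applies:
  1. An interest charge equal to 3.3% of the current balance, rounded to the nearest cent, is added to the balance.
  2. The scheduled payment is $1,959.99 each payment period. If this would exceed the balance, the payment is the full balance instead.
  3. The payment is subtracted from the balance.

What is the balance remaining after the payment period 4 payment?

$181.79

Payment period 1: opening $7,393.16; interest $243.97 → $7,637.13; payment $1,959.99; balance $5,677.14
Payment period 2: opening $5,677.14; interest $187.35 → $5,864.49; payment $1,959.99; balance $3,904.50
Payment period 3: opening $3,904.50; interest $128.85 → $4,033.35; payment $1,959.99; balance $2,073.36
Payment period 4: opening $2,073.36; interest $68.42 → $2,141.78; payment $1,959.99; balance $181.79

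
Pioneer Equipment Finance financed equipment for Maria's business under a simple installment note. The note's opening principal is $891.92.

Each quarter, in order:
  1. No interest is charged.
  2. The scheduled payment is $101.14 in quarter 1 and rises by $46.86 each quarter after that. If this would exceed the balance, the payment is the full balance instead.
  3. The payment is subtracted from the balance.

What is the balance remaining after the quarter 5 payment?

Quarter 1: opening $891.92; payment $101.14; balance $790.78
Quarter 2: opening $790.78; payment $148.00; balance $642.78
Quarter 3: opening $642.78; payment $194.86; balance $447.92
Quarter 4: opening $447.92; payment $241.72; balance $206.20
Quarter 5: opening $206.20; payment $206.20; balance $0.00

$0.00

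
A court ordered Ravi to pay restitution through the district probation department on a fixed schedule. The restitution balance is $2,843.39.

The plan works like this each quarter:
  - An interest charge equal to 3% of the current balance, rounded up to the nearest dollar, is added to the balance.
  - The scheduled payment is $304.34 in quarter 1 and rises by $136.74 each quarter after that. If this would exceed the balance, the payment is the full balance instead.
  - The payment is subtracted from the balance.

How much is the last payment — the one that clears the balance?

# | Opening | Interest | Payment | End bal
1 | $2,843.39 | $86.00 | $304.34 | $2,625.05
2 | $2,625.05 | $79.00 | $441.08 | $2,262.97
3 | $2,262.97 | $68.00 | $577.82 | $1,753.15
4 | $1,753.15 | $53.00 | $714.56 | $1,091.59
5 | $1,091.59 | $33.00 | $851.30 | $273.29
6 | $273.29 | $9.00 | $282.29 | $0.00

$282.29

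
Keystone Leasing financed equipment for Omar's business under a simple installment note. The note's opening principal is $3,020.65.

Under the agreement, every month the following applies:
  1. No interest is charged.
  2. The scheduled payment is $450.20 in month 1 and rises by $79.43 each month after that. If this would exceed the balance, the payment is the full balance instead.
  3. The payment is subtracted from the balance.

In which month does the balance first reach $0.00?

# | Opening | Payment | End bal
1 | $3,020.65 | $450.20 | $2,570.45
2 | $2,570.45 | $529.63 | $2,040.82
3 | $2,040.82 | $609.06 | $1,431.76
4 | $1,431.76 | $688.49 | $743.27
5 | $743.27 | $743.27 | $0.00
Balance reaches $0.00 in month 5.

5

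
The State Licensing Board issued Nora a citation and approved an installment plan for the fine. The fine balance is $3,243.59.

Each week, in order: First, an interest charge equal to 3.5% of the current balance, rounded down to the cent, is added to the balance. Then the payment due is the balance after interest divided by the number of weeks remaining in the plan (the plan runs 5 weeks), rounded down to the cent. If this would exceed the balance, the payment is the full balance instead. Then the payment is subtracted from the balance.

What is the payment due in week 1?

$671.42

Week 1: $3,243.59 +$113.52 interest = $3,357.11; pay $671.42 → $2,685.69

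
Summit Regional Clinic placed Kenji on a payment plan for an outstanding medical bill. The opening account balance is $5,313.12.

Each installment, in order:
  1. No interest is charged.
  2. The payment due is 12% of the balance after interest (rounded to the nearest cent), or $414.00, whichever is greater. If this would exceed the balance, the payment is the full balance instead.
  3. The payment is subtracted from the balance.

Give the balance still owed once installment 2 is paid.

$4,114.48

Installment 1: opening $5,313.12; payment $637.57; balance $4,675.55
Installment 2: opening $4,675.55; payment $561.07; balance $4,114.48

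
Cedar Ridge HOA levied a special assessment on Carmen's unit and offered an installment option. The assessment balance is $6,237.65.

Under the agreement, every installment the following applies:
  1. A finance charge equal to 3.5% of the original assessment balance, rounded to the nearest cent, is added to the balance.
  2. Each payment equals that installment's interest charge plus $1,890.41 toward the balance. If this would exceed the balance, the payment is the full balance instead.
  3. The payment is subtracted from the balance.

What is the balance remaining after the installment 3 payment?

Installment 1: opening $6,237.65; interest $218.32 → $6,455.97; payment $2,108.73; balance $4,347.24
Installment 2: opening $4,347.24; interest $218.32 → $4,565.56; payment $2,108.73; balance $2,456.83
Installment 3: opening $2,456.83; interest $218.32 → $2,675.15; payment $2,108.73; balance $566.42

$566.42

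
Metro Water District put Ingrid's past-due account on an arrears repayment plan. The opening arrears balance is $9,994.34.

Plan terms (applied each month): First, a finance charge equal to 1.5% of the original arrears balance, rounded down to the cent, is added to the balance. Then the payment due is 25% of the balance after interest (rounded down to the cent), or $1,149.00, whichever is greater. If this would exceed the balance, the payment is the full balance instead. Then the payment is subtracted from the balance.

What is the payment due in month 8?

$622.35

# | Opening | Interest | Payment | End bal
1 | $9,994.34 | $149.91 | $2,536.06 | $7,608.19
2 | $7,608.19 | $149.91 | $1,939.52 | $5,818.58
3 | $5,818.58 | $149.91 | $1,492.12 | $4,476.37
4 | $4,476.37 | $149.91 | $1,156.57 | $3,469.71
5 | $3,469.71 | $149.91 | $1,149.00 | $2,470.62
6 | $2,470.62 | $149.91 | $1,149.00 | $1,471.53
7 | $1,471.53 | $149.91 | $1,149.00 | $472.44
8 | $472.44 | $149.91 | $622.35 | $0.00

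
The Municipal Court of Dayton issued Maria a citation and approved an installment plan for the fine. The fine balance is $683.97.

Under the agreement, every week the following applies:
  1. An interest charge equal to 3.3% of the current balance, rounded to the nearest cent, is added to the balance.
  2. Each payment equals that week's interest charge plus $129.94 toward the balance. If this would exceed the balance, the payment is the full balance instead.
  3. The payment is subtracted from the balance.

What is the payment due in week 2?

Week 1: opening $683.97; interest $22.57 → $706.54; payment $152.51; balance $554.03
Week 2: opening $554.03; interest $18.28 → $572.31; payment $148.22; balance $424.09

$148.22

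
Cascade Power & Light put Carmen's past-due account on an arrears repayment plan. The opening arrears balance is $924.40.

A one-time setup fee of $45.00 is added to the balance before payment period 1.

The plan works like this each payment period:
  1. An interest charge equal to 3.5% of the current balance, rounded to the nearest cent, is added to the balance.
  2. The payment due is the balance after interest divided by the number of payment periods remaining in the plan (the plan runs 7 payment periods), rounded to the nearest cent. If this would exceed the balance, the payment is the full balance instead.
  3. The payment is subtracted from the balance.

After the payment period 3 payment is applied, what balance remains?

$614.17

# | Opening | Interest | Payment | End bal
1 | $969.40 | $33.93 | $143.33 | $860.00
2 | $860.00 | $30.10 | $148.35 | $741.75
3 | $741.75 | $25.96 | $153.54 | $614.17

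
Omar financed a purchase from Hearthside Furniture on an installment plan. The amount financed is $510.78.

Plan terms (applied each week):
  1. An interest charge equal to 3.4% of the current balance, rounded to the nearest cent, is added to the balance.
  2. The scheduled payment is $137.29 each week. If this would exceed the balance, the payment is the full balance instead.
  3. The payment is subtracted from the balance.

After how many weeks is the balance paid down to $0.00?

Week 1: opening $510.78; interest $17.37 → $528.15; payment $137.29; balance $390.86
Week 2: opening $390.86; interest $13.29 → $404.15; payment $137.29; balance $266.86
Week 3: opening $266.86; interest $9.07 → $275.93; payment $137.29; balance $138.64
Week 4: opening $138.64; interest $4.71 → $143.35; payment $137.29; balance $6.06
Week 5: opening $6.06; interest $0.21 → $6.27; payment $6.27; balance $0.00
Balance reaches $0.00 in week 5.

5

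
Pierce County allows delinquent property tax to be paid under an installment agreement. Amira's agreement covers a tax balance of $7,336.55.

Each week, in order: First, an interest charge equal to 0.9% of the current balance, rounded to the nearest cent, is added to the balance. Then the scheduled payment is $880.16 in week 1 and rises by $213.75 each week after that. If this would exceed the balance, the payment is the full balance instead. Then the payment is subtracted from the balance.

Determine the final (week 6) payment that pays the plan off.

$1,044.45

Week 1: opening $7,336.55; interest $66.03 → $7,402.58; payment $880.16; balance $6,522.42
Week 2: opening $6,522.42; interest $58.70 → $6,581.12; payment $1,093.91; balance $5,487.21
Week 3: opening $5,487.21; interest $49.38 → $5,536.59; payment $1,307.66; balance $4,228.93
Week 4: opening $4,228.93; interest $38.06 → $4,266.99; payment $1,521.41; balance $2,745.58
Week 5: opening $2,745.58; interest $24.71 → $2,770.29; payment $1,735.16; balance $1,035.13
Week 6: opening $1,035.13; interest $9.32 → $1,044.45; payment $1,044.45; balance $0.00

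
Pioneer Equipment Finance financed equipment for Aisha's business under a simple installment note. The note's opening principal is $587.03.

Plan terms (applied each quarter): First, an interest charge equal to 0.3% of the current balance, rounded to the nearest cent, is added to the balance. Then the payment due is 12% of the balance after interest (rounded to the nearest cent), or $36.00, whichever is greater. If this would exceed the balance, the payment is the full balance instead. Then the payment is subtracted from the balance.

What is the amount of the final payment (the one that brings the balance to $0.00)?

Quarter 1: opening $587.03; interest $1.76 → $588.79; payment $70.65; balance $518.14
Quarter 2: opening $518.14; interest $1.55 → $519.69; payment $62.36; balance $457.33
Quarter 3: opening $457.33; interest $1.37 → $458.70; payment $55.04; balance $403.66
Quarter 4: opening $403.66; interest $1.21 → $404.87; payment $48.58; balance $356.29
Quarter 5: opening $356.29; interest $1.07 → $357.36; payment $42.88; balance $314.48
Quarter 6: opening $314.48; interest $0.94 → $315.42; payment $37.85; balance $277.57
Quarter 7: opening $277.57; interest $0.83 → $278.40; payment $36.00; balance $242.40
Quarter 8: opening $242.40; interest $0.73 → $243.13; payment $36.00; balance $207.13
Quarter 9: opening $207.13; interest $0.62 → $207.75; payment $36.00; balance $171.75
Quarter 10: opening $171.75; interest $0.52 → $172.27; payment $36.00; balance $136.27
Quarter 11: opening $136.27; interest $0.41 → $136.68; payment $36.00; balance $100.68
Quarter 12: opening $100.68; interest $0.30 → $100.98; payment $36.00; balance $64.98
Quarter 13: opening $64.98; interest $0.19 → $65.17; payment $36.00; balance $29.17
Quarter 14: opening $29.17; interest $0.09 → $29.26; payment $29.26; balance $0.00

$29.26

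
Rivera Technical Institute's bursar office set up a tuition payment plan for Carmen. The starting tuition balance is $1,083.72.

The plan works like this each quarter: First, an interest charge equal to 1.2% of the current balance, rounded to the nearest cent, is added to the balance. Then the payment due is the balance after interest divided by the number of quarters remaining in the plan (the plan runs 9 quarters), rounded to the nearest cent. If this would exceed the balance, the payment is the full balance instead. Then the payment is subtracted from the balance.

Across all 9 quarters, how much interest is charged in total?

Quarter 1: opening $1,083.72; interest $13.00 → $1,096.72; payment $121.86; balance $974.86
Quarter 2: opening $974.86; interest $11.70 → $986.56; payment $123.32; balance $863.24
Quarter 3: opening $863.24; interest $10.36 → $873.60; payment $124.80; balance $748.80
Quarter 4: opening $748.80; interest $8.99 → $757.79; payment $126.30; balance $631.49
Quarter 5: opening $631.49; interest $7.58 → $639.07; payment $127.81; balance $511.26
Quarter 6: opening $511.26; interest $6.14 → $517.40; payment $129.35; balance $388.05
Quarter 7: opening $388.05; interest $4.66 → $392.71; payment $130.90; balance $261.81
Quarter 8: opening $261.81; interest $3.14 → $264.95; payment $132.48; balance $132.47
Quarter 9: opening $132.47; interest $1.59 → $134.06; payment $134.06; balance $0.00
Total interest: $13.00 + $11.70 + $10.36 + $8.99 + $7.58 + $6.14 + $4.66 + $3.14 + $1.59 = $67.16

$67.16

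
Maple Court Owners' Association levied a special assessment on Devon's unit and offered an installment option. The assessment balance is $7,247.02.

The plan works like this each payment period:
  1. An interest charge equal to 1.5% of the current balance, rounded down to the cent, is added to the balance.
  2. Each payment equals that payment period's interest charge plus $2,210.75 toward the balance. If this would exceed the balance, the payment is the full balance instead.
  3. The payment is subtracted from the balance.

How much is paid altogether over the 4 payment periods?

# | Opening | Interest | Payment | End bal
1 | $7,247.02 | $108.70 | $2,319.45 | $5,036.27
2 | $5,036.27 | $75.54 | $2,286.29 | $2,825.52
3 | $2,825.52 | $42.38 | $2,253.13 | $614.77
4 | $614.77 | $9.22 | $623.99 | $0.00
Total paid: $7,482.86

$7,482.86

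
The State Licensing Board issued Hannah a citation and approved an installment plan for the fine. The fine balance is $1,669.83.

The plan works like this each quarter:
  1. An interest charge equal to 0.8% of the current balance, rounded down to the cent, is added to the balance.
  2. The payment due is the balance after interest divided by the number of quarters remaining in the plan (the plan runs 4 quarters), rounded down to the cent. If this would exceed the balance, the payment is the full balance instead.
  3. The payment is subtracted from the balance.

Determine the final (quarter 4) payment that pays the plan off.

$430.97

Quarter 1: opening $1,669.83; interest $13.35 → $1,683.18; payment $420.79; balance $1,262.39
Quarter 2: opening $1,262.39; interest $10.09 → $1,272.48; payment $424.16; balance $848.32
Quarter 3: opening $848.32; interest $6.78 → $855.10; payment $427.55; balance $427.55
Quarter 4: opening $427.55; interest $3.42 → $430.97; payment $430.97; balance $0.00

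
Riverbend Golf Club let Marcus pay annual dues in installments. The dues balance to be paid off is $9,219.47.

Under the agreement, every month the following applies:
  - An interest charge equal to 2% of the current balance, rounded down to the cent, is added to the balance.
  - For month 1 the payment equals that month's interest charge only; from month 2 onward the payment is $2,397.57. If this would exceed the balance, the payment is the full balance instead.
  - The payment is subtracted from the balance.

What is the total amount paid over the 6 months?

$9,874.19

Month 1: opening $9,219.47; interest $184.38 → $9,403.85; payment $184.38; balance $9,219.47
Month 2: opening $9,219.47; interest $184.38 → $9,403.85; payment $2,397.57; balance $7,006.28
Month 3: opening $7,006.28; interest $140.12 → $7,146.40; payment $2,397.57; balance $4,748.83
Month 4: opening $4,748.83; interest $94.97 → $4,843.80; payment $2,397.57; balance $2,446.23
Month 5: opening $2,446.23; interest $48.92 → $2,495.15; payment $2,397.57; balance $97.58
Month 6: opening $97.58; interest $1.95 → $99.53; payment $99.53; balance $0.00
Total paid: $9,874.19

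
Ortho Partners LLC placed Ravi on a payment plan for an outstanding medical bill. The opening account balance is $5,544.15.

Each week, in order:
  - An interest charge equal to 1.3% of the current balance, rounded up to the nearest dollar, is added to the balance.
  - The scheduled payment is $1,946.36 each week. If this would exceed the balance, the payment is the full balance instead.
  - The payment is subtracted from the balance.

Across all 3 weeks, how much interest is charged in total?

Week 1: opening $5,544.15; interest $73.00 → $5,617.15; payment $1,946.36; balance $3,670.79
Week 2: opening $3,670.79; interest $48.00 → $3,718.79; payment $1,946.36; balance $1,772.43
Week 3: opening $1,772.43; interest $24.00 → $1,796.43; payment $1,796.43; balance $0.00
Total interest: $73.00 + $48.00 + $24.00 = $145.00

$145.00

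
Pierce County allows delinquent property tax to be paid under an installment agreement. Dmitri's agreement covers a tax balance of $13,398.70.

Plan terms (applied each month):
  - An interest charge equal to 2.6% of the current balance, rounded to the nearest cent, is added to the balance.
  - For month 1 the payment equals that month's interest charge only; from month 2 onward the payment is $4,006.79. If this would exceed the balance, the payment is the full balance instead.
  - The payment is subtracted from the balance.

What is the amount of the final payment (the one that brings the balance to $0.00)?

$2,191.14

Month 1: $13,398.70 +$348.37 interest = $13,747.07; pay $348.37 → $13,398.70
Month 2: $13,398.70 +$348.37 interest = $13,747.07; pay $4,006.79 → $9,740.28
Month 3: $9,740.28 +$253.25 interest = $9,993.53; pay $4,006.79 → $5,986.74
Month 4: $5,986.74 +$155.66 interest = $6,142.40; pay $4,006.79 → $2,135.61
Month 5: $2,135.61 +$55.53 interest = $2,191.14; pay $2,191.14 → $0.00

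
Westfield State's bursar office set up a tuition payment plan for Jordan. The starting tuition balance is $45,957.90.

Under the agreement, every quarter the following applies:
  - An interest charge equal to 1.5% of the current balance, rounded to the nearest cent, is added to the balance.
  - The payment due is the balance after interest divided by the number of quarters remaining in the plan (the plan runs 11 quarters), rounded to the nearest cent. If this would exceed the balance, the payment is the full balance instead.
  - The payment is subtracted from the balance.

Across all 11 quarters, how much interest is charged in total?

$4,350.18

Quarter 1: $45,957.90 +$689.37 interest = $46,647.27; pay $4,240.66 → $42,406.61
Quarter 2: $42,406.61 +$636.10 interest = $43,042.71; pay $4,304.27 → $38,738.44
Quarter 3: $38,738.44 +$581.08 interest = $39,319.52; pay $4,368.84 → $34,950.68
Quarter 4: $34,950.68 +$524.26 interest = $35,474.94; pay $4,434.37 → $31,040.57
Quarter 5: $31,040.57 +$465.61 interest = $31,506.18; pay $4,500.88 → $27,005.30
Quarter 6: $27,005.30 +$405.08 interest = $27,410.38; pay $4,568.40 → $22,841.98
Quarter 7: $22,841.98 +$342.63 interest = $23,184.61; pay $4,636.92 → $18,547.69
Quarter 8: $18,547.69 +$278.22 interest = $18,825.91; pay $4,706.48 → $14,119.43
Quarter 9: $14,119.43 +$211.79 interest = $14,331.22; pay $4,777.07 → $9,554.15
Quarter 10: $9,554.15 +$143.31 interest = $9,697.46; pay $4,848.73 → $4,848.73
Quarter 11: $4,848.73 +$72.73 interest = $4,921.46; pay $4,921.46 → $0.00
Total interest: $689.37 + $636.10 + $581.08 + $524.26 + $465.61 + $405.08 + $342.63 + $278.22 + $211.79 + $143.31 + $72.73 = $4,350.18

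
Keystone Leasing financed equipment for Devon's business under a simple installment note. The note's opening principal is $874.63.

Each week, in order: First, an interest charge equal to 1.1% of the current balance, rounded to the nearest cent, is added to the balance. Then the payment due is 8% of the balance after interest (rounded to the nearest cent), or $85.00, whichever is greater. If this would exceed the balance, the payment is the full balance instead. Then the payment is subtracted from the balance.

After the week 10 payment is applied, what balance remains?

Week 1: opening $874.63; interest $9.62 → $884.25; payment $85.00; balance $799.25
Week 2: opening $799.25; interest $8.79 → $808.04; payment $85.00; balance $723.04
Week 3: opening $723.04; interest $7.95 → $730.99; payment $85.00; balance $645.99
Week 4: opening $645.99; interest $7.11 → $653.10; payment $85.00; balance $568.10
Week 5: opening $568.10; interest $6.25 → $574.35; payment $85.00; balance $489.35
Week 6: opening $489.35; interest $5.38 → $494.73; payment $85.00; balance $409.73
Week 7: opening $409.73; interest $4.51 → $414.24; payment $85.00; balance $329.24
Week 8: opening $329.24; interest $3.62 → $332.86; payment $85.00; balance $247.86
Week 9: opening $247.86; interest $2.73 → $250.59; payment $85.00; balance $165.59
Week 10: opening $165.59; interest $1.82 → $167.41; payment $85.00; balance $82.41

$82.41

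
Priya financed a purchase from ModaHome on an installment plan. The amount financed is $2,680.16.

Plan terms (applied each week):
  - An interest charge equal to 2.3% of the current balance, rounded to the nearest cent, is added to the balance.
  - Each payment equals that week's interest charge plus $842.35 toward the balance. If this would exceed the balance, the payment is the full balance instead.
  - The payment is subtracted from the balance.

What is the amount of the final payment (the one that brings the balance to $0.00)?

$156.63

# | Opening | Interest | Payment | End bal
1 | $2,680.16 | $61.64 | $903.99 | $1,837.81
2 | $1,837.81 | $42.27 | $884.62 | $995.46
3 | $995.46 | $22.90 | $865.25 | $153.11
4 | $153.11 | $3.52 | $156.63 | $0.00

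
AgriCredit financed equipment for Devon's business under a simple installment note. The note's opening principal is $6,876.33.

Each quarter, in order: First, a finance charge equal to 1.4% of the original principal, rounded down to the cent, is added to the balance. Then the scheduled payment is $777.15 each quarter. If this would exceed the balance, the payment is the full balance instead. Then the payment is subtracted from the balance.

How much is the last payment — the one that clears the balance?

# | Opening | Interest | Payment | End bal
1 | $6,876.33 | $96.26 | $777.15 | $6,195.44
2 | $6,195.44 | $96.26 | $777.15 | $5,514.55
3 | $5,514.55 | $96.26 | $777.15 | $4,833.66
4 | $4,833.66 | $96.26 | $777.15 | $4,152.77
5 | $4,152.77 | $96.26 | $777.15 | $3,471.88
6 | $3,471.88 | $96.26 | $777.15 | $2,790.99
7 | $2,790.99 | $96.26 | $777.15 | $2,110.10
8 | $2,110.10 | $96.26 | $777.15 | $1,429.21
9 | $1,429.21 | $96.26 | $777.15 | $748.32
10 | $748.32 | $96.26 | $777.15 | $67.43
11 | $67.43 | $96.26 | $163.69 | $0.00

$163.69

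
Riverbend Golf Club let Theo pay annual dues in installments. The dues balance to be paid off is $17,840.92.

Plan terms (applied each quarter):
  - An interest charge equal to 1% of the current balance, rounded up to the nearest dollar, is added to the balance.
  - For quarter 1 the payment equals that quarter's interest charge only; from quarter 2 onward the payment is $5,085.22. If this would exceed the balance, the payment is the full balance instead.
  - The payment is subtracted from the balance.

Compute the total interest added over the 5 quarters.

Quarter 1: $17,840.92 +$179.00 interest = $18,019.92; pay $179.00 → $17,840.92
Quarter 2: $17,840.92 +$179.00 interest = $18,019.92; pay $5,085.22 → $12,934.70
Quarter 3: $12,934.70 +$130.00 interest = $13,064.70; pay $5,085.22 → $7,979.48
Quarter 4: $7,979.48 +$80.00 interest = $8,059.48; pay $5,085.22 → $2,974.26
Quarter 5: $2,974.26 +$30.00 interest = $3,004.26; pay $3,004.26 → $0.00
Total interest: $179.00 + $179.00 + $130.00 + $80.00 + $30.00 = $598.00

$598.00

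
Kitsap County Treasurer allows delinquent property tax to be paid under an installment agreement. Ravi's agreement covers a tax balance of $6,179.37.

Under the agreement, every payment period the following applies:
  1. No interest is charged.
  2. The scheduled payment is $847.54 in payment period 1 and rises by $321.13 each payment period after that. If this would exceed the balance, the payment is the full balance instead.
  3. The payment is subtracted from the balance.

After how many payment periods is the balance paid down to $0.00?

5

# | Opening | Payment | End bal
1 | $6,179.37 | $847.54 | $5,331.83
2 | $5,331.83 | $1,168.67 | $4,163.16
3 | $4,163.16 | $1,489.80 | $2,673.36
4 | $2,673.36 | $1,810.93 | $862.43
5 | $862.43 | $862.43 | $0.00
Balance reaches $0.00 in payment period 5.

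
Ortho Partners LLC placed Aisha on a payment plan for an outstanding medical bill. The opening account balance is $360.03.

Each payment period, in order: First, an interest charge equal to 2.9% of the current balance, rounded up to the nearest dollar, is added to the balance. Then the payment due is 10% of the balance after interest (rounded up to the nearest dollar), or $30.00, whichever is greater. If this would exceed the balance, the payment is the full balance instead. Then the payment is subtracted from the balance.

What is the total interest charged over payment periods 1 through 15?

$92.00

Payment period 1: opening $360.03; interest $11.00 → $371.03; payment $38.00; balance $333.03
Payment period 2: opening $333.03; interest $10.00 → $343.03; payment $35.00; balance $308.03
Payment period 3: opening $308.03; interest $9.00 → $317.03; payment $32.00; balance $285.03
Payment period 4: opening $285.03; interest $9.00 → $294.03; payment $30.00; balance $264.03
Payment period 5: opening $264.03; interest $8.00 → $272.03; payment $30.00; balance $242.03
Payment period 6: opening $242.03; interest $8.00 → $250.03; payment $30.00; balance $220.03
Payment period 7: opening $220.03; interest $7.00 → $227.03; payment $30.00; balance $197.03
Payment period 8: opening $197.03; interest $6.00 → $203.03; payment $30.00; balance $173.03
Payment period 9: opening $173.03; interest $6.00 → $179.03; payment $30.00; balance $149.03
Payment period 10: opening $149.03; interest $5.00 → $154.03; payment $30.00; balance $124.03
Payment period 11: opening $124.03; interest $4.00 → $128.03; payment $30.00; balance $98.03
Payment period 12: opening $98.03; interest $3.00 → $101.03; payment $30.00; balance $71.03
Payment period 13: opening $71.03; interest $3.00 → $74.03; payment $30.00; balance $44.03
Payment period 14: opening $44.03; interest $2.00 → $46.03; payment $30.00; balance $16.03
Payment period 15: opening $16.03; interest $1.00 → $17.03; payment $17.03; balance $0.00
Total interest: $11.00 + $10.00 + $9.00 + $9.00 + $8.00 + $8.00 + $7.00 + $6.00 + $6.00 + $5.00 + $4.00 + $3.00 + $3.00 + $2.00 + $1.00 = $92.00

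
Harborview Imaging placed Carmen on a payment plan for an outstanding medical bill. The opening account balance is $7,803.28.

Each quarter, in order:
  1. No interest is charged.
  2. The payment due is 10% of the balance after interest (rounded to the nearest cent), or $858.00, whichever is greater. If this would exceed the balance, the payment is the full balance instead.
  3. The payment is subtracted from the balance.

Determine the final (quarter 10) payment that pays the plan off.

# | Opening | Payment | End bal
1 | $7,803.28 | $858.00 | $6,945.28
2 | $6,945.28 | $858.00 | $6,087.28
3 | $6,087.28 | $858.00 | $5,229.28
4 | $5,229.28 | $858.00 | $4,371.28
5 | $4,371.28 | $858.00 | $3,513.28
6 | $3,513.28 | $858.00 | $2,655.28
7 | $2,655.28 | $858.00 | $1,797.28
8 | $1,797.28 | $858.00 | $939.28
9 | $939.28 | $858.00 | $81.28
10 | $81.28 | $81.28 | $0.00

$81.28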